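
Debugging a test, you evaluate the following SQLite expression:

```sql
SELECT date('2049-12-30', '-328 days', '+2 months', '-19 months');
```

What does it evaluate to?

2047-09-05

Applying '-328 days' to 2049-12-30: counting 328 days back gives 2049-02-05.
Adding +2 months to 2049-02-05 gives 2049-04-05.
Adding -19 months to 2049-04-05 gives 2047-09-05.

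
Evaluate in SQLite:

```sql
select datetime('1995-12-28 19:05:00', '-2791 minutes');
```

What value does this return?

2791 minutes = 46h 31m; -2791 minutes from 1995-12-28 19:05:00 is 1995-12-26 20:34:00 (crosses midnight).

1995-12-26 20:34:00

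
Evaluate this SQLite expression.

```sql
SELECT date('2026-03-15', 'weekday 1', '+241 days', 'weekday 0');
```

`weekday 1` advances to the next Monday; 2026-03-15 is a Sunday, so it moves forward to 2026-03-16.
Applying '+241 days' to 2026-03-16: counting 241 days forward gives 2026-11-12.
`weekday 0` advances to the next Sunday; 2026-11-12 is a Thursday, so it moves forward to 2026-11-15.

2026-11-15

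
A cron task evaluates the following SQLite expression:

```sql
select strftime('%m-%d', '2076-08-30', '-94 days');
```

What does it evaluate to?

05-28

First apply '-94 days': 2076-08-30 → 2076-05-28.
`%m-%d` extracts the month-day: 05-28.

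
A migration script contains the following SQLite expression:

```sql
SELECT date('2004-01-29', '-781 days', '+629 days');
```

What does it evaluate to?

Applying '-781 days' to 2004-01-29: counting 781 days back gives 2001-12-09.
Applying '+629 days' to 2001-12-09: counting 629 days forward gives 2003-08-30.

2003-08-30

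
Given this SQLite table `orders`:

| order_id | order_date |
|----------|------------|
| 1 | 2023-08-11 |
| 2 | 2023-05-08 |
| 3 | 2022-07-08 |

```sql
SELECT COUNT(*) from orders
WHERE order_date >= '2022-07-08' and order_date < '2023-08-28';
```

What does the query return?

3

Rows in [2022-07-08, 2023-08-28): 2023-08-11, 2023-05-08, 2022-07-08 → 3 rows.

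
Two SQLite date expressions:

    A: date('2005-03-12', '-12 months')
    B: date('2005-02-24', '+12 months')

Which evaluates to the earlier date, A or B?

A

A = 2004-03-12.
B = 2006-02-24.
A is earlier.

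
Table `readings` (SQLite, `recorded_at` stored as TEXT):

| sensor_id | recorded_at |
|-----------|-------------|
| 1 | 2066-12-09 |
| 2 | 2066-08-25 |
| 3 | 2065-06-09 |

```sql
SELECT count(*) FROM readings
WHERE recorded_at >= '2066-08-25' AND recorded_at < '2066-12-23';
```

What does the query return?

2

Rows in [2066-08-25, 2066-12-23): 2066-12-09, 2066-08-25 → 2 rows.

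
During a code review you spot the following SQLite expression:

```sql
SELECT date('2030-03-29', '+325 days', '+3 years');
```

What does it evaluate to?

2034-02-17

Applying '+325 days' to 2030-03-29: counting 325 days forward gives 2031-02-17.
Adding +3 years to 2031-02-17 gives 2034-02-17.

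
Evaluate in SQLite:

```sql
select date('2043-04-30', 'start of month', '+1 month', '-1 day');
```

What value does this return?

2043-04-30

`start of month` rewinds 2043-04-30 to 2043-04-01.
Adding +1 month to 2043-04-01 gives 2043-05-01.
Going back 1 day from 2043-05-01 reaches 2043-04-30 (last day of April, 30 days).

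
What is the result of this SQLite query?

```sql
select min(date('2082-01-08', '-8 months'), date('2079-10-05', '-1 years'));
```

date('2082-01-08', '-8 months') → 2081-05-08.
date('2079-10-05', '-1 years') → 2078-10-05.
Earlier of the two is 2078-10-05.

2078-10-05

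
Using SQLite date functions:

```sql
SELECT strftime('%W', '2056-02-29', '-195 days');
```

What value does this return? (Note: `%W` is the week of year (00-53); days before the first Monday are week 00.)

First apply '-195 days': 2056-02-29 → 2055-08-18.
2055-08-18 is a Wednesday. SQLite's %W counts Mondays since the year started; the result is 33.

33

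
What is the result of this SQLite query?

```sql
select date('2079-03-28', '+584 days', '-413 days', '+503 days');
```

Applying '+584 days' to 2079-03-28: counting 584 days forward gives 2080-11-01.
Applying '-413 days' to 2080-11-01: counting 413 days back gives 2079-09-15.
Applying '+503 days' to 2079-09-15: counting 503 days forward gives 2081-01-30.

2081-01-30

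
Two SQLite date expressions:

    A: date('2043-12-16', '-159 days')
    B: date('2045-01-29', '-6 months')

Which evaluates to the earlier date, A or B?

A = 2043-07-10.
B = 2044-07-29.
A is earlier.

A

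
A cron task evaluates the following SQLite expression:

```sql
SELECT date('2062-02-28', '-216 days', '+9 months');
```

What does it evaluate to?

2062-04-27

Applying '-216 days' to 2062-02-28: counting 216 days back gives 2061-07-27.
Adding +9 months to 2061-07-27 gives 2062-04-27.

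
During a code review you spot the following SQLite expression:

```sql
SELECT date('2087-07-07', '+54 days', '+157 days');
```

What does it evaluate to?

Applying '+54 days' to 2087-07-07: counting 54 days forward gives 2087-08-30.
Applying '+157 days' to 2087-08-30: counting 157 days forward gives 2088-02-03.

2088-02-03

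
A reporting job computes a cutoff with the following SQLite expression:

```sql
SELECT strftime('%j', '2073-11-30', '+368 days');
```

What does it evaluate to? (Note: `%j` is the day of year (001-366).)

First apply '+368 days': 2073-11-30 → 2074-12-03.
Day-of-year for 2074-12-03: days since 2074-01-01 inclusive = 337, zero-padded to 337.

337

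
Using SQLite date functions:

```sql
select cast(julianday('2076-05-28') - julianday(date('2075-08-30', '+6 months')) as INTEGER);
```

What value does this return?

88

Adding +6 months to 2075-08-30 targets 2076-02-30. February 2076 has only 29 days, so SQLite normalizes the 1-day overflow forward to 2076-03-01.
30 days remain in March 2076 after the 1st (31 − 1).
April 2076: 30 days.
Then 28 days into May 2076.
Total: 30 + 30 + 28 = 88.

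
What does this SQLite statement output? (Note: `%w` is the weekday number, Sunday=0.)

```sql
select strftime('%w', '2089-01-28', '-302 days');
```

First apply '-302 days': 2089-01-28 → 2088-04-01.
2088-04-01 is a Thursday; with Sunday=0 that is 4.

4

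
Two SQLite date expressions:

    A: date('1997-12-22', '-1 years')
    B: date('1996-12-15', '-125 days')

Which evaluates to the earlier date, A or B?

B

A = 1996-12-22.
B = 1996-08-12.
B is earlier.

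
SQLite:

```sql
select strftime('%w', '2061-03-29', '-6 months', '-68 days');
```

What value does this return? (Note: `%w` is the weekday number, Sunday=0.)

First apply '-6 months', '-68 days': 2061-03-29 → 2060-07-23.
2060-07-23 is a Friday; with Sunday=0 that is 5.

5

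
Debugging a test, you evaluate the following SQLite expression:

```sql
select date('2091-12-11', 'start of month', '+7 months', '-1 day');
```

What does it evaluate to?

2092-06-30

`start of month` rewinds 2091-12-11 to 2091-12-01.
Adding +7 months to 2091-12-01 gives 2092-07-01.
Going back 1 day from 2092-07-01 reaches 2092-06-30 (last day of June, 30 days).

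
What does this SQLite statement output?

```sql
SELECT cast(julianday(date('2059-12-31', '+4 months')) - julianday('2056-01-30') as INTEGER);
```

Adding +4 months to 2059-12-31 targets 2060-04-31. April 2060 has only 30 days, so SQLite normalizes the 1-day overflow forward to 2060-05-01.
1 day remains in January 2056 after the 30th (31 − 30).
Full months from February 2056 through April 2060 contribute their day counts.
Then 1 day into May 2060.
Total: 1 + 29 + 31 + 30 + 31 + 30 + 31 + 31 + 30 + 31 + 30 + 31 + 31 + 28 + 31 + 30 + 31 + 30 + 31 + 31 + 30 + 31 + 30 + 31 + 31 + 28 + 31 + 30 + 31 + 30 + 31 + 31 + 30 + 31 + 30 + 31 + 31 + 28 + 31 + 30 + 31 + 30 + 31 + 31 + 30 + 31 + 30 + 31 + 31 + 29 + 31 + 30 + 1 = 1553.

1553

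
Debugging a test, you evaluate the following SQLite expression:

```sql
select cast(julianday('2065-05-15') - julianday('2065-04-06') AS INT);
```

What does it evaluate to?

39

24 days remain in April 2065 after the 6th (30 − 6).
Then 15 days into May 2065.
Total: 24 + 15 = 39.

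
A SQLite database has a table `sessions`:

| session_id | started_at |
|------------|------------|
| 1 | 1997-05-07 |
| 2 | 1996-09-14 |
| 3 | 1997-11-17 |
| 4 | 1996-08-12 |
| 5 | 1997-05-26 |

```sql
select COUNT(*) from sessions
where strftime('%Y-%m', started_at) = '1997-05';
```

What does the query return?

Rows with year-month 1997-05: 1997-05-07, 1997-05-26 → 2.

2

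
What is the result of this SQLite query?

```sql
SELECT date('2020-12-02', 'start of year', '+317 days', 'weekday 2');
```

`start of year` rewinds 2020-12-02 to 2020-01-01.
Applying '+317 days' to 2020-01-01: counting 317 days forward gives 2020-11-13.
`weekday 2` advances to the next Tuesday; 2020-11-13 is a Friday, so it moves forward to 2020-11-17.

2020-11-17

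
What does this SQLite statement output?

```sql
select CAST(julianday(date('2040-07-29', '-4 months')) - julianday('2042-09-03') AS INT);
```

-888

Adding -4 months to 2040-07-29 gives 2040-03-29.
2 days remain in March 2040 after the 29th (31 − 29).
Full months from April 2040 through August 2042 contribute their day counts.
Then 3 days into September 2042.
Total: 2 + 30 + 31 + 30 + 31 + 31 + 30 + 31 + 30 + 31 + 31 + 28 + 31 + 30 + 31 + 30 + 31 + 31 + 30 + 31 + 30 + 31 + 31 + 28 + 31 + 30 + 31 + 30 + 31 + 31 + 3 = 888.
The subtraction is earlier − later, so the result is −888 → -888.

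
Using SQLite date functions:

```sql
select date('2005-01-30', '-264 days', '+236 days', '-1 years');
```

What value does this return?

Applying '-264 days' to 2005-01-30: counting 264 days back gives 2004-05-11.
Applying '+236 days' to 2004-05-11: counting 236 days forward gives 2005-01-02.
Adding -1 year to 2005-01-02 gives 2004-01-02.

2004-01-02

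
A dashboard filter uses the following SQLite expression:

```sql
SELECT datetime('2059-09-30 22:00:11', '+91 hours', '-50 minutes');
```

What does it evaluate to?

+91 hours from 2059-09-30 22:00:11 is 2059-10-04 17:00:11 (crosses midnight).
-50 minutes from 2059-10-04 17:00:11 is 2059-10-04 16:10:11.

2059-10-04 16:10:11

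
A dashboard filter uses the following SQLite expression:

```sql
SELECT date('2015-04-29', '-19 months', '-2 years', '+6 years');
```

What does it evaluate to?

Adding -19 months to 2015-04-29 gives 2013-09-29.
Adding -2 years to 2013-09-29 gives 2011-09-29.
Adding +6 years to 2011-09-29 gives 2017-09-29.

2017-09-29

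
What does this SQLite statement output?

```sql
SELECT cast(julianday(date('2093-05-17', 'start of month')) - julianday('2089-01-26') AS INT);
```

`start of month` rewinds 2093-05-17 to 2093-05-01.
5 days remain in January 2089 after the 26th (31 − 26).
Full months from February 2089 through April 2093 contribute their day counts.
Then 1 day into May 2093.
Total: 5 + 28 + 31 + 30 + 31 + 30 + 31 + 31 + 30 + 31 + 30 + 31 + 31 + 28 + 31 + 30 + 31 + 30 + 31 + 31 + 30 + 31 + 30 + 31 + 31 + 28 + 31 + 30 + 31 + 30 + 31 + 31 + 30 + 31 + 30 + 31 + 31 + 29 + 31 + 30 + 31 + 30 + 31 + 31 + 30 + 31 + 30 + 31 + 31 + 28 + 31 + 30 + 1 = 1556.

1556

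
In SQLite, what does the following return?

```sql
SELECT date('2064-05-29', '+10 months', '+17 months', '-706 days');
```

2064-09-22

Adding +10 months to 2064-05-29 gives 2065-03-29.
Adding +17 months to 2065-03-29 gives 2066-08-29.
Applying '-706 days' to 2066-08-29: counting 706 days back gives 2064-09-22.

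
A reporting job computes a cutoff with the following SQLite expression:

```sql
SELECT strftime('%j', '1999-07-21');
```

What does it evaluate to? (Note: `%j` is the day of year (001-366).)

202

Day-of-year for 1999-07-21: days since 1999-01-01 inclusive = 202, zero-padded to 202.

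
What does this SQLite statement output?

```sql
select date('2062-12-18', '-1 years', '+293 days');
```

2062-10-07

Adding -1 year to 2062-12-18 gives 2061-12-18.
Applying '+293 days' to 2061-12-18: counting 293 days forward gives 2062-10-07.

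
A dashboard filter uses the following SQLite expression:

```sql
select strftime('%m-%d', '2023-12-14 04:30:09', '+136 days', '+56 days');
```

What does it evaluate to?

First apply '+136 days', '+56 days': 2023-12-14 04:30:09 → 2024-06-23 04:30:09.
`%m-%d` extracts the month-day: 06-23.

06-23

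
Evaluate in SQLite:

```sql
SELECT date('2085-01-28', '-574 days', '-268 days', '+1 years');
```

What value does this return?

Applying '-574 days' to 2085-01-28: counting 574 days back gives 2083-07-04.
Applying '-268 days' to 2083-07-04: counting 268 days back gives 2082-10-09.
Adding +1 year to 2082-10-09 gives 2083-10-09.

2083-10-09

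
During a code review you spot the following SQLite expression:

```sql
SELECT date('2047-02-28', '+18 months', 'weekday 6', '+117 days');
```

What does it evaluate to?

Adding +18 months to 2047-02-28 gives 2048-08-28.
`weekday 6` advances to the next Saturday; 2048-08-28 is a Friday, so it moves forward to 2048-08-29.
Applying '+117 days' to 2048-08-29: counting 117 days forward gives 2048-12-24.

2048-12-24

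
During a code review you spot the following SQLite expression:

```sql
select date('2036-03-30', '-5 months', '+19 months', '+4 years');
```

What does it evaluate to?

Adding -5 months to 2036-03-30 gives 2035-10-30.
Adding +19 months to 2035-10-30 gives 2037-05-30.
Adding +4 years to 2037-05-30 gives 2041-05-30.

2041-05-30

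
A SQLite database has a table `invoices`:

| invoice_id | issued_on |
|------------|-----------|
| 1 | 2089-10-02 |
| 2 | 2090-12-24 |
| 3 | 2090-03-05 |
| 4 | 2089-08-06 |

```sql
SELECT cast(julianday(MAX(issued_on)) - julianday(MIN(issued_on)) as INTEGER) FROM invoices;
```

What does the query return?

505

MIN = 2089-08-06, MAX = 2090-12-24.
25 days remain in August 2089 after the 6th (31 − 6).
Full months from September 2089 through November 2090 contribute their day counts.
Then 24 days into December 2090.
Total: 25 + 30 + 31 + 30 + 31 + 31 + 28 + 31 + 30 + 31 + 30 + 31 + 31 + 30 + 31 + 30 + 24 = 505.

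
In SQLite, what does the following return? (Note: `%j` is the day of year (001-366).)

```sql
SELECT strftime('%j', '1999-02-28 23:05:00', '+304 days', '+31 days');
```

029

First apply '+304 days', '+31 days': 1999-02-28 23:05:00 → 2000-01-29 23:05:00.
Day-of-year for 2000-01-29: days since 2000-01-01 inclusive = 29, zero-padded to 029.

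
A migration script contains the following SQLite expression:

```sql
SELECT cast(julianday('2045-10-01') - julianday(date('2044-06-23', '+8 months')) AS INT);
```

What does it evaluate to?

Adding +8 months to 2044-06-23 gives 2045-02-23.
5 days remain in February 2045 after the 23rd (28 − 23).
Full months from March 2045 through September 2045 contribute their day counts.
Then 1 day into October 2045.
Total: 5 + 31 + 30 + 31 + 30 + 31 + 31 + 30 + 1 = 220.

220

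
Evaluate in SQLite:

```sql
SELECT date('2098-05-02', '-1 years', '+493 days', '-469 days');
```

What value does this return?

2097-05-26

Adding -1 year to 2098-05-02 gives 2097-05-02.
Applying '+493 days' to 2097-05-02: counting 493 days forward gives 2098-09-07.
Applying '-469 days' to 2098-09-07: counting 469 days back gives 2097-05-26.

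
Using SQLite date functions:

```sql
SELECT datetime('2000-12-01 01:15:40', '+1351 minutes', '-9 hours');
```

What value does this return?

2000-12-01 14:46:40

1351 minutes = 22h 31m; +1351 minutes from 2000-12-01 01:15:40 is 2000-12-01 23:46:40.
-9 hours from 2000-12-01 23:46:40 is 2000-12-01 14:46:40.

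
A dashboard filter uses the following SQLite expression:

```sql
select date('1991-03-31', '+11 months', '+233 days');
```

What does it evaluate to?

1992-10-21

Adding +11 months to 1991-03-31 targets 1992-02-31. February 1992 has only 29 days, so SQLite normalizes the 2-day overflow forward to 1992-03-02.
Applying '+233 days' to 1992-03-02: counting 233 days forward gives 1992-10-21.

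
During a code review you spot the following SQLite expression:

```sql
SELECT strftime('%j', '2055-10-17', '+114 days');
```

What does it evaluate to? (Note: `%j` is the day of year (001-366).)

First apply '+114 days': 2055-10-17 → 2056-02-08.
Day-of-year for 2056-02-08: days since 2056-01-01 inclusive = 39, zero-padded to 039.

039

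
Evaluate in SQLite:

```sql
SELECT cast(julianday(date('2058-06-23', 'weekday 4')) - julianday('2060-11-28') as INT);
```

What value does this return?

`weekday 4` advances to the next Thursday; 2058-06-23 is a Sunday, so it moves forward to 2058-06-27.
3 days remain in June 2058 after the 27th (30 − 27).
Full months from July 2058 through October 2060 contribute their day counts.
Then 28 days into November 2060.
Total: 3 + 31 + 31 + 30 + 31 + 30 + 31 + 31 + 28 + 31 + 30 + 31 + 30 + 31 + 31 + 30 + 31 + 30 + 31 + 31 + 29 + 31 + 30 + 31 + 30 + 31 + 31 + 30 + 31 + 28 = 885.
The subtraction is earlier − later, so the result is −885 → -885.

-885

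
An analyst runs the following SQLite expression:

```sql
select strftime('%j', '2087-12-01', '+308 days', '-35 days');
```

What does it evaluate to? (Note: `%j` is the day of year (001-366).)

243

First apply '+308 days', '-35 days': 2087-12-01 → 2088-08-30.
Day-of-year for 2088-08-30: days since 2088-01-01 inclusive = 243, zero-padded to 243.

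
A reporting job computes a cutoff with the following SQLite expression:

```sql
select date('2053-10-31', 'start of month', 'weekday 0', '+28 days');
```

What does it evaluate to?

2053-11-02

`start of month` rewinds 2053-10-31 to 2053-10-01.
`weekday 0` advances to the next Sunday; 2053-10-01 is a Wednesday, so it moves forward to 2053-10-05.
October 2053 has 31 days; 26 remain after the 5th, so 27 days reach 2053-11-01.
Advancing 1 more day within November lands on 2053-11-02.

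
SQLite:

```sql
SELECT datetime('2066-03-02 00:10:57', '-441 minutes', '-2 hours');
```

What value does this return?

2066-03-01 14:49:57

441 minutes = 7h 21m; -441 minutes from 2066-03-02 00:10:57 is 2066-03-01 16:49:57 (crosses midnight).
-2 hours from 2066-03-01 16:49:57 is 2066-03-01 14:49:57.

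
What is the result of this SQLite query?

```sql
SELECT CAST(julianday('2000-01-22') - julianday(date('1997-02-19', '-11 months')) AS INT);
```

Adding -11 months to 1997-02-19 gives 1996-03-19.
12 days remain in March 1996 after the 19th (31 − 19).
Full months from April 1996 through December 1999 contribute their day counts.
Then 22 days into January 2000.
Total: 12 + 30 + 31 + 30 + 31 + 31 + 30 + 31 + 30 + 31 + 31 + 28 + 31 + 30 + 31 + 30 + 31 + 31 + 30 + 31 + 30 + 31 + 31 + 28 + 31 + 30 + 31 + 30 + 31 + 31 + 30 + 31 + 30 + 31 + 31 + 28 + 31 + 30 + 31 + 30 + 31 + 31 + 30 + 31 + 30 + 31 + 22 = 1404.

1404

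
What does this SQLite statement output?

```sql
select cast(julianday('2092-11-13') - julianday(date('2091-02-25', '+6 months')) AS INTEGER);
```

Adding +6 months to 2091-02-25 gives 2091-08-25.
6 days remain in August 2091 after the 25th (31 − 25).
Full months from September 2091 through October 2092 contribute their day counts.
Then 13 days into November 2092.
Total: 6 + 30 + 31 + 30 + 31 + 31 + 29 + 31 + 30 + 31 + 30 + 31 + 31 + 30 + 31 + 13 = 446.

446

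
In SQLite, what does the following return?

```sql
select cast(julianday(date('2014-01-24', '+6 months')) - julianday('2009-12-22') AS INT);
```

1675

Adding +6 months to 2014-01-24 gives 2014-07-24.
9 days remain in December 2009 after the 22nd (31 − 22).
Full months from January 2010 through June 2014 contribute their day counts.
Then 24 days into July 2014.
Total: 9 + 31 + 28 + 31 + 30 + 31 + 30 + 31 + 31 + 30 + 31 + 30 + 31 + 31 + 28 + 31 + 30 + 31 + 30 + 31 + 31 + 30 + 31 + 30 + 31 + 31 + 29 + 31 + 30 + 31 + 30 + 31 + 31 + 30 + 31 + 30 + 31 + 31 + 28 + 31 + 30 + 31 + 30 + 31 + 31 + 30 + 31 + 30 + 31 + 31 + 28 + 31 + 30 + 31 + 30 + 24 = 1675.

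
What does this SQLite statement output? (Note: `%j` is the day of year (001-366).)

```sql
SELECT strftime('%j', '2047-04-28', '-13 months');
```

087

First apply '-13 months': 2047-04-28 → 2046-03-28.
Day-of-year for 2046-03-28: days since 2046-01-01 inclusive = 87, zero-padded to 087.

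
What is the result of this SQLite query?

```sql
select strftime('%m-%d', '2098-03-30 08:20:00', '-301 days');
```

06-02

First apply '-301 days': 2098-03-30 08:20:00 → 2097-06-02 08:20:00.
`%m-%d` extracts the month-day: 06-02.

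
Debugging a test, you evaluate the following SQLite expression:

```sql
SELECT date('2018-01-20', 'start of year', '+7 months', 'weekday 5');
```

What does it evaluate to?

2018-08-03

`start of year` rewinds 2018-01-20 to 2018-01-01.
Adding +7 months to 2018-01-01 gives 2018-08-01.
`weekday 5` advances to the next Friday; 2018-08-01 is a Wednesday, so it moves forward to 2018-08-03.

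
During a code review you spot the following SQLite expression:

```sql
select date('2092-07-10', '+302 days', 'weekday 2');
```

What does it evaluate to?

2093-05-12

Applying '+302 days' to 2092-07-10: counting 302 days forward gives 2093-05-08.
`weekday 2` advances to the next Tuesday; 2093-05-08 is a Friday, so it moves forward to 2093-05-12.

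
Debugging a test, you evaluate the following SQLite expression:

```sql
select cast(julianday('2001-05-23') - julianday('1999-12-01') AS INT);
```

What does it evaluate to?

539

30 days remain in December 1999 after the 1st (31 − 1).
Full months from January 2000 through April 2001 contribute their day counts.
Then 23 days into May 2001.
Total: 30 + 31 + 29 + 31 + 30 + 31 + 30 + 31 + 31 + 30 + 31 + 30 + 31 + 31 + 28 + 31 + 30 + 23 = 539.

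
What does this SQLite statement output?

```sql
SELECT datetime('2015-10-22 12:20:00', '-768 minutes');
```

2015-10-21 23:32:00

768 minutes = 12h 48m; -768 minutes from 2015-10-22 12:20:00 is 2015-10-21 23:32:00 (crosses midnight).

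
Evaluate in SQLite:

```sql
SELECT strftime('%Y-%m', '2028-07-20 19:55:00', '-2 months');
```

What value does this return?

First apply '-2 months': 2028-07-20 19:55:00 → 2028-05-20 19:55:00.
`%Y-%m` extracts the year-month: 2028-05.

2028-05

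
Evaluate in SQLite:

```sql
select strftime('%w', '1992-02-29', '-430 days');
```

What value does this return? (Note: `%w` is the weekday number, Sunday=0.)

First apply '-430 days': 1992-02-29 → 1990-12-26.
1990-12-26 is a Wednesday; with Sunday=0 that is 3.

3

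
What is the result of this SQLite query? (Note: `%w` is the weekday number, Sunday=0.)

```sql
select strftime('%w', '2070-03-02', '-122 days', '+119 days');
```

First apply '-122 days', '+119 days': 2070-03-02 → 2070-02-27.
2070-02-27 is a Thursday; with Sunday=0 that is 4.

4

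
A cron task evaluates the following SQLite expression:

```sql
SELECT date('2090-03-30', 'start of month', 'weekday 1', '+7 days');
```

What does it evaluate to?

2090-03-13

`start of month` rewinds 2090-03-30 to 2090-03-01.
`weekday 1` advances to the next Monday; 2090-03-01 is a Wednesday, so it moves forward to 2090-03-06.
Advancing 7 more days within March lands on 2090-03-13.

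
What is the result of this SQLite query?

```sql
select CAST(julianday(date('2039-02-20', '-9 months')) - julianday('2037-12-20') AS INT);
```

151

Adding -9 months to 2039-02-20 gives 2038-05-20.
11 days remain in December 2037 after the 20th (31 − 20).
January 2038: 31 days.
February 2038: 28 days.
March 2038: 31 days.
April 2038: 30 days.
Then 20 days into May 2038.
Total: 11 + 31 + 28 + 31 + 30 + 20 = 151.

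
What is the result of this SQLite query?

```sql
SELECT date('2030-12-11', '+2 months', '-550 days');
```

2029-08-10

Adding +2 months to 2030-12-11 gives 2031-02-11.
Applying '-550 days' to 2031-02-11: counting 550 days back gives 2029-08-10.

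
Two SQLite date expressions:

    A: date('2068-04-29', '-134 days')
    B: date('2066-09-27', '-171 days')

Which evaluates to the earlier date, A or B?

B

A = 2067-12-17.
B = 2066-04-09.
B is earlier.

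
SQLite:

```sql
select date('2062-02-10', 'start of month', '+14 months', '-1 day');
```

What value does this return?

2063-03-31

`start of month` rewinds 2062-02-10 to 2062-02-01.
Adding +14 months to 2062-02-01 gives 2063-04-01.
Going back 1 day from 2063-04-01 reaches 2063-03-31 (last day of March, 31 days).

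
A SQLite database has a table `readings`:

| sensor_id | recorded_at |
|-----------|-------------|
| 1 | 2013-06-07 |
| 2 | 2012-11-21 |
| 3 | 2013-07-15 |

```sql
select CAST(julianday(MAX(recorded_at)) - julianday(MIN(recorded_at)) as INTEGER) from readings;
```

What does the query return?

MIN = 2012-11-21, MAX = 2013-07-15.
9 days remain in November 2012 after the 21st (30 − 21).
Full months from December 2012 through June 2013 contribute their day counts.
Then 15 days into July 2013.
Total: 9 + 31 + 31 + 28 + 31 + 30 + 31 + 30 + 15 = 236.

236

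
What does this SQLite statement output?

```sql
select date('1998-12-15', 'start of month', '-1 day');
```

`start of month` rewinds 1998-12-15 to 1998-12-01.
Going back 1 day from 1998-12-01 reaches 1998-11-30 (last day of November, 30 days).

1998-11-30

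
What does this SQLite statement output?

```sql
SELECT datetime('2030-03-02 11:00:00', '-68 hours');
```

2030-02-27 15:00:00

-68 hours from 2030-03-02 11:00:00 is 2030-02-27 15:00:00 (crosses midnight).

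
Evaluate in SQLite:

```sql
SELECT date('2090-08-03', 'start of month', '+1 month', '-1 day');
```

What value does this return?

`start of month` rewinds 2090-08-03 to 2090-08-01.
Adding +1 month to 2090-08-01 gives 2090-09-01.
Going back 1 day from 2090-09-01 reaches 2090-08-31 (last day of August, 31 days).

2090-08-31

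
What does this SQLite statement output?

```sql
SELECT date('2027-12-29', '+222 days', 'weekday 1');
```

2028-08-07

Applying '+222 days' to 2027-12-29: counting 222 days forward gives 2028-08-07.
`weekday 1` advances to the next Monday; 2028-08-07 is already a Monday, so it stays at 2028-08-07.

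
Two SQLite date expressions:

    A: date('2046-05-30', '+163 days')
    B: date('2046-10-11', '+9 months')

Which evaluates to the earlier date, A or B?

A

A = 2046-11-09.
B = 2047-07-11.
A is earlier.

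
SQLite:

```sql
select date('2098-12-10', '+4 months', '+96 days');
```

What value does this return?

2099-07-15

Adding +4 months to 2098-12-10 gives 2099-04-10.
Applying '+96 days' to 2099-04-10: counting 96 days forward gives 2099-07-15.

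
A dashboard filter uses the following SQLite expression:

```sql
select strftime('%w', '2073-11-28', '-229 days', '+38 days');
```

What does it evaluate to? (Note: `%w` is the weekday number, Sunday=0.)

First apply '-229 days', '+38 days': 2073-11-28 → 2073-05-21.
2073-05-21 is a Sunday; with Sunday=0 that is 0.

0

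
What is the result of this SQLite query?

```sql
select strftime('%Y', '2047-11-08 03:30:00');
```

`%Y` extracts the 4-digit year: 2047.

2047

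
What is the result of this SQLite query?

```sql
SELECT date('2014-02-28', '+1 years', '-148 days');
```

Adding +1 year to 2014-02-28 gives 2015-02-28.
Applying '-148 days' to 2015-02-28: counting 148 days back gives 2014-10-03.

2014-10-03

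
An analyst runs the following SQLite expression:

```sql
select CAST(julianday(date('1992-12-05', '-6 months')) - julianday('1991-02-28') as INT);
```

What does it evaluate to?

Adding -6 months to 1992-12-05 gives 1992-06-05.
0 days remain in February 1991 after the 28th (28 − 28).
Full months from March 1991 through May 1992 contribute their day counts.
Then 5 days into June 1992.
Total: 0 + 31 + 30 + 31 + 30 + 31 + 31 + 30 + 31 + 30 + 31 + 31 + 29 + 31 + 30 + 31 + 5 = 463.

463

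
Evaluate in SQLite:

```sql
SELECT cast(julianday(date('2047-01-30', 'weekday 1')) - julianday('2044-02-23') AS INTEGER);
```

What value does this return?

1077

`weekday 1` advances to the next Monday; 2047-01-30 is a Wednesday, so it moves forward to 2047-02-04.
6 days remain in February 2044 after the 23rd (29 − 23).
Full months from March 2044 through January 2047 contribute their day counts.
Then 4 days into February 2047.
Total: 6 + 31 + 30 + 31 + 30 + 31 + 31 + 30 + 31 + 30 + 31 + 31 + 28 + 31 + 30 + 31 + 30 + 31 + 31 + 30 + 31 + 30 + 31 + 31 + 28 + 31 + 30 + 31 + 30 + 31 + 31 + 30 + 31 + 30 + 31 + 31 + 4 = 1077.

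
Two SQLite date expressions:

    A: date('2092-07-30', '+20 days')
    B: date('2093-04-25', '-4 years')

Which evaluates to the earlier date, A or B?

A = 2092-08-19.
B = 2089-04-25.
B is earlier.

B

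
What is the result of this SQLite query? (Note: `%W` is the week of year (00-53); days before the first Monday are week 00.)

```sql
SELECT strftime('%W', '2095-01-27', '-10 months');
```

First apply '-10 months': 2095-01-27 → 2094-03-27.
2094-03-27 is a Saturday. SQLite's %W counts Mondays since the year started; the result is 12.

12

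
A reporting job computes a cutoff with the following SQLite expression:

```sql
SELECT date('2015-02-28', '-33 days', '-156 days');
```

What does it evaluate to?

2014-08-23

Going back 28 days from 2015-02-28 reaches 2015-01-31 (last day of January, 31 days).
Going back 5 days within January lands on 2015-01-26.
Applying '-156 days' to 2015-01-26: counting 156 days back gives 2014-08-23.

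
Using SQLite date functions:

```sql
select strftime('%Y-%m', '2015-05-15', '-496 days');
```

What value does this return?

First apply '-496 days': 2015-05-15 → 2014-01-04.
`%Y-%m` extracts the year-month: 2014-01.

2014-01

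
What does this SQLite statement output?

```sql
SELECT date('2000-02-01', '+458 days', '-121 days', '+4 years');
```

Applying '+458 days' to 2000-02-01: counting 458 days forward gives 2001-05-04.
Applying '-121 days' to 2001-05-04: counting 121 days back gives 2001-01-03.
Adding +4 years to 2001-01-03 gives 2005-01-03.

2005-01-03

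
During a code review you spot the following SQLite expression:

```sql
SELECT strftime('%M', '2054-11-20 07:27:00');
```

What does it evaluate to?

`%M` extracts the 2-digit minute: 27.

27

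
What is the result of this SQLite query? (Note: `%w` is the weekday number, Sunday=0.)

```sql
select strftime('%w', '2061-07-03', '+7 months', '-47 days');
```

0

First apply '+7 months', '-47 days': 2061-07-03 → 2061-12-18.
2061-12-18 is a Sunday; with Sunday=0 that is 0.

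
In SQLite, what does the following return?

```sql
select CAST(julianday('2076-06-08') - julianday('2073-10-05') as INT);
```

26 days remain in October 2073 after the 5th (31 − 5).
Full months from November 2073 through May 2076 contribute their day counts.
Then 8 days into June 2076.
Total: 26 + 30 + 31 + 31 + 28 + 31 + 30 + 31 + 30 + 31 + 31 + 30 + 31 + 30 + 31 + 31 + 28 + 31 + 30 + 31 + 30 + 31 + 31 + 30 + 31 + 30 + 31 + 31 + 29 + 31 + 30 + 31 + 8 = 977.

977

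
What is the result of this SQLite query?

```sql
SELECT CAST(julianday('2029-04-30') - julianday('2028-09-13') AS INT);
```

17 days remain in September 2028 after the 13th (30 − 13).
Full months from October 2028 through March 2029 contribute their day counts.
Then 30 days into April 2029.
Total: 17 + 31 + 30 + 31 + 31 + 28 + 31 + 30 = 229.

229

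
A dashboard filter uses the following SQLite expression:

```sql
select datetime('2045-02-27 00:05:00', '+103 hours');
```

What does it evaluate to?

2045-03-03 07:05:00

+103 hours from 2045-02-27 00:05:00 is 2045-03-03 07:05:00 (crosses midnight).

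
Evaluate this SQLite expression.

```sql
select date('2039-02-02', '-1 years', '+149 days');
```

2038-07-01

Adding -1 year to 2039-02-02 gives 2038-02-02.
Applying '+149 days' to 2038-02-02: counting 149 days forward gives 2038-07-01.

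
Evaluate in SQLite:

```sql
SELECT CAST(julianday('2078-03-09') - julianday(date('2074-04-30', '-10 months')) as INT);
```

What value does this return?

Adding -10 months to 2074-04-30 gives 2073-06-30.
0 days remain in June 2073 after the 30th (30 − 30).
Full months from July 2073 through February 2078 contribute their day counts.
Then 9 days into March 2078.
Total: 0 + 31 + 31 + 30 + 31 + 30 + 31 + 31 + 28 + 31 + 30 + 31 + 30 + 31 + 31 + 30 + 31 + 30 + 31 + 31 + 28 + 31 + 30 + 31 + 30 + 31 + 31 + 30 + 31 + 30 + 31 + 31 + 29 + 31 + 30 + 31 + 30 + 31 + 31 + 30 + 31 + 30 + 31 + 31 + 28 + 31 + 30 + 31 + 30 + 31 + 31 + 30 + 31 + 30 + 31 + 31 + 28 + 9 = 1713.

1713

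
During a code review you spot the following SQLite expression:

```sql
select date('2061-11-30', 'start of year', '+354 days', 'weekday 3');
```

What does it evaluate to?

`start of year` rewinds 2061-11-30 to 2061-01-01.
Applying '+354 days' to 2061-01-01: counting 354 days forward gives 2061-12-21.
`weekday 3` advances to the next Wednesday; 2061-12-21 is already a Wednesday, so it stays at 2061-12-21.

2061-12-21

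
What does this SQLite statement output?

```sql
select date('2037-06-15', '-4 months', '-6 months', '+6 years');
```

2042-08-15

Adding -4 months to 2037-06-15 gives 2037-02-15.
Adding -6 months to 2037-02-15 gives 2036-08-15.
Adding +6 years to 2036-08-15 gives 2042-08-15.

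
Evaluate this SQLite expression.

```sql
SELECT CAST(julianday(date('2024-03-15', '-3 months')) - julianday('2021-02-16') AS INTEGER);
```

Adding -3 months to 2024-03-15 gives 2023-12-15.
12 days remain in February 2021 after the 16th (28 − 16).
Full months from March 2021 through November 2023 contribute their day counts.
Then 15 days into December 2023.
Total: 12 + 31 + 30 + 31 + 30 + 31 + 31 + 30 + 31 + 30 + 31 + 31 + 28 + 31 + 30 + 31 + 30 + 31 + 31 + 30 + 31 + 30 + 31 + 31 + 28 + 31 + 30 + 31 + 30 + 31 + 31 + 30 + 31 + 30 + 15 = 1032.

1032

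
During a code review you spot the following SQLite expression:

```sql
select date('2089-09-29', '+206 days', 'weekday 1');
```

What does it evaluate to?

Applying '+206 days' to 2089-09-29: counting 206 days forward gives 2090-04-23.
`weekday 1` advances to the next Monday; 2090-04-23 is a Sunday, so it moves forward to 2090-04-24.

2090-04-24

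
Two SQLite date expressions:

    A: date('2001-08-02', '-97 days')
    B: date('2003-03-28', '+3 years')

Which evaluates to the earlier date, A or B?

A

A = 2001-04-27.
B = 2006-03-28.
A is earlier.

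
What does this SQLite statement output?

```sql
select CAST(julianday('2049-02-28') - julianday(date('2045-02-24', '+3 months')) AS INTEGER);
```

Adding +3 months to 2045-02-24 gives 2045-05-24.
7 days remain in May 2045 after the 24th (31 − 24).
Full months from June 2045 through January 2049 contribute their day counts.
Then 28 days into February 2049.
Total: 7 + 30 + 31 + 31 + 30 + 31 + 30 + 31 + 31 + 28 + 31 + 30 + 31 + 30 + 31 + 31 + 30 + 31 + 30 + 31 + 31 + 28 + 31 + 30 + 31 + 30 + 31 + 31 + 30 + 31 + 30 + 31 + 31 + 29 + 31 + 30 + 31 + 30 + 31 + 31 + 30 + 31 + 30 + 31 + 31 + 28 = 1376.

1376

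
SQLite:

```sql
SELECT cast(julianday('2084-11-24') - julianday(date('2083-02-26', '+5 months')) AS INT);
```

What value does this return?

487

Adding +5 months to 2083-02-26 gives 2083-07-26.
5 days remain in July 2083 after the 26th (31 − 26).
Full months from August 2083 through October 2084 contribute their day counts.
Then 24 days into November 2084.
Total: 5 + 31 + 30 + 31 + 30 + 31 + 31 + 29 + 31 + 30 + 31 + 30 + 31 + 31 + 30 + 31 + 24 = 487.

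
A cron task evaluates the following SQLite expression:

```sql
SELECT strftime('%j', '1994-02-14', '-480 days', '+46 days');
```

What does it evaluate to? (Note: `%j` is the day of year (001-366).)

First apply '-480 days', '+46 days': 1994-02-14 → 1992-12-07.
Day-of-year for 1992-12-07: days since 1992-01-01 inclusive = 342, zero-padded to 342.

342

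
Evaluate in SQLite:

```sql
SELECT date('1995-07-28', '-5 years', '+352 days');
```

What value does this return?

1991-07-15

Adding -5 years to 1995-07-28 gives 1990-07-28.
Applying '+352 days' to 1990-07-28: counting 352 days forward gives 1991-07-15.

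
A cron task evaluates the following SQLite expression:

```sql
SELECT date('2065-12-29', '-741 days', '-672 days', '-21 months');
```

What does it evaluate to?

2060-05-15

Applying '-741 days' to 2065-12-29: counting 741 days back gives 2063-12-19.
Applying '-672 days' to 2063-12-19: counting 672 days back gives 2062-02-15.
Adding -21 months to 2062-02-15 gives 2060-05-15.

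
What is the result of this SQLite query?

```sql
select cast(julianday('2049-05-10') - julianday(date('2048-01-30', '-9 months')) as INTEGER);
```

Adding -9 months to 2048-01-30 gives 2047-04-30.
0 days remain in April 2047 after the 30th (30 − 30).
Full months from May 2047 through April 2049 contribute their day counts.
Then 10 days into May 2049.
Total: 0 + 31 + 30 + 31 + 31 + 30 + 31 + 30 + 31 + 31 + 29 + 31 + 30 + 31 + 30 + 31 + 31 + 30 + 31 + 30 + 31 + 31 + 28 + 31 + 30 + 10 = 741.

741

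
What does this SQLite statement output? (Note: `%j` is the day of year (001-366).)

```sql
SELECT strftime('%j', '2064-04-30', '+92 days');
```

First apply '+92 days': 2064-04-30 → 2064-07-31.
Day-of-year for 2064-07-31: days since 2064-01-01 inclusive = 213, zero-padded to 213.

213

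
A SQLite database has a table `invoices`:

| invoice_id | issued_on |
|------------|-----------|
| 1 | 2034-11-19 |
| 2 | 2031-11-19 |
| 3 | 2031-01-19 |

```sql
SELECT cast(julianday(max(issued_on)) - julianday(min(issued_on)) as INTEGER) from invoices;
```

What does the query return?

1400

MIN = 2031-01-19, MAX = 2034-11-19.
12 days remain in January 2031 after the 19th (31 − 19).
Full months from February 2031 through October 2034 contribute their day counts.
Then 19 days into November 2034.
Total: 12 + 28 + 31 + 30 + 31 + 30 + 31 + 31 + 30 + 31 + 30 + 31 + 31 + 29 + 31 + 30 + 31 + 30 + 31 + 31 + 30 + 31 + 30 + 31 + 31 + 28 + 31 + 30 + 31 + 30 + 31 + 31 + 30 + 31 + 30 + 31 + 31 + 28 + 31 + 30 + 31 + 30 + 31 + 31 + 30 + 31 + 19 = 1400.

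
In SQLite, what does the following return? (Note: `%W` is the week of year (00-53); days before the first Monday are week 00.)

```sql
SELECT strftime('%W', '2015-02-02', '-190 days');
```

First apply '-190 days': 2015-02-02 → 2014-07-27.
2014-07-27 is a Sunday. SQLite's %W counts Mondays since the year started; the result is 29.

29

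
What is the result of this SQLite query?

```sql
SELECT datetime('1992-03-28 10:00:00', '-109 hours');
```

-109 hours from 1992-03-28 10:00:00 is 1992-03-23 21:00:00 (crosses midnight).

1992-03-23 21:00:00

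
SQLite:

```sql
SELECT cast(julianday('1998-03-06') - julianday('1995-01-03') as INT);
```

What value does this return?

28 days remain in January 1995 after the 3rd (31 − 3).
Full months from February 1995 through February 1998 contribute their day counts.
Then 6 days into March 1998.
Total: 28 + 28 + 31 + 30 + 31 + 30 + 31 + 31 + 30 + 31 + 30 + 31 + 31 + 29 + 31 + 30 + 31 + 30 + 31 + 31 + 30 + 31 + 30 + 31 + 31 + 28 + 31 + 30 + 31 + 30 + 31 + 31 + 30 + 31 + 30 + 31 + 31 + 28 + 6 = 1158.

1158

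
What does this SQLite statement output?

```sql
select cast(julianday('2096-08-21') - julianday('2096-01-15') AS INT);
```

16 days remain in January 2096 after the 15th (31 − 15).
Full months from February 2096 through July 2096 contribute their day counts.
Then 21 days into August 2096.
Total: 16 + 29 + 31 + 30 + 31 + 30 + 31 + 21 = 219.

219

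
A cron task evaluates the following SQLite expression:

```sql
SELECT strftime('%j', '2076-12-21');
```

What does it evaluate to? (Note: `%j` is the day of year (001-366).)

356

Day-of-year for 2076-12-21: days since 2076-01-01 inclusive = 356, zero-padded to 356.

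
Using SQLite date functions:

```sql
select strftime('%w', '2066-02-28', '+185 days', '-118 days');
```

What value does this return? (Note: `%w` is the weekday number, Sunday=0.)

First apply '+185 days', '-118 days': 2066-02-28 → 2066-05-06.
2066-05-06 is a Thursday; with Sunday=0 that is 4.

4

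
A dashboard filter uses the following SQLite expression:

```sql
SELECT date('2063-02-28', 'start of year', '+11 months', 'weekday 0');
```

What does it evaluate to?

2063-12-02

`start of year` rewinds 2063-02-28 to 2063-01-01.
Adding +11 months to 2063-01-01 gives 2063-12-01.
`weekday 0` advances to the next Sunday; 2063-12-01 is a Saturday, so it moves forward to 2063-12-02.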